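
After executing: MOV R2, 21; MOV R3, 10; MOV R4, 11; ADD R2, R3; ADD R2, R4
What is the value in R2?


Register state trace:
  MOV R2, 21  → R2 = 21
  MOV R3, 10  → R3 = 10
  MOV R4, 11  → R4 = 11
  ADD R2, R3  → R2 = 21 + 10 = 31
  ADD R2, R4  → R2 = 31 + 11 = 42
Final: R2 = 42

42


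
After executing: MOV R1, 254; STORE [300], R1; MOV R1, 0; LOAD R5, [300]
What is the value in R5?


Register and memory trace:
  MOV R1, 254  → R1 = 254
  STORE [300], R1  → mem[300] = 254
  MOV R1, 0  → R1 = 0
  LOAD R5, [300]  → R5 = mem[300] = 254
Final: R5 = 254

254


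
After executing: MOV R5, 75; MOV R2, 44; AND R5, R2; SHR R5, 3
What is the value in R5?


Register state trace:
  MOV R5, 75  → R5 = 75 (0b01001011)
  MOV R2, 44  → R2 = 44 (0b00101100)
  AND R5, R2  → R5 = 75 AND 44 = 8 (0b00001000)
  SHR R5, 3  → R5 = 8 >> 3 = 1
Final: R5 = 1

1


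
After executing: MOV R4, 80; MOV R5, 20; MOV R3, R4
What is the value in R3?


Register state trace:
  MOV R4, 80  → R4 = 80
  MOV R5, 20  → R5 = 20
  MOV R3, R4  → R3 = 80
Final: R3 = 80

80


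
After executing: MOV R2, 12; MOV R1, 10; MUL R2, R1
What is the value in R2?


Register state trace:
  MOV R2, 12  → R2 = 12
  MOV R1, 10  → R1 = 10
  MUL R2, R1  → R2 = 12 * 10 = 120
Final: R2 = 120

120


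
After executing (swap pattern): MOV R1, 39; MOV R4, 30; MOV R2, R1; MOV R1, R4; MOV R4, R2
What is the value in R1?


Register state trace (swap pattern):
  MOV R1, 39  → R1 = 39
  MOV R4, 30  → R4 = 30
  MOV R2, R1  → R2 = 39  (save R1)
  MOV R1, R4  → R1 = 30  (R1 gets R4's value)
  MOV R4, R2  → R4 = 39  (R4 gets saved value)
Final: R1 = 30

30


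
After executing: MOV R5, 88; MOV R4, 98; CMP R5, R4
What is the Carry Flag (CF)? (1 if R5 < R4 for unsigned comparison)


Register state trace:
  MOV R5, 88  → R5 = 88
  MOV R4, 98  → R4 = 98
  CMP R5, R4  → unsigned 88 - 98: borrow occurs
  88 < 98, so CF = 1
CF = 1

1


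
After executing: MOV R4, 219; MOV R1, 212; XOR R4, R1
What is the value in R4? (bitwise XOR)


Register state trace:
  MOV R4, 219  → R4 = 219 (0b11011011)
  MOV R1, 212  → R1 = 212 (0b11010100)
  XOR R4, R1  → R4 = 219 XOR 212 = 15 (0b00001111)
Final: R4 = 15

15


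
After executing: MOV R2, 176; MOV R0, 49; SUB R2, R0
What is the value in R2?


Register state trace:
  MOV R2, 176  → R2 = 176
  MOV R0, 49  → R0 = 49
  SUB R2, R0  → R2 = 176 - 49 = 127
Final: R2 = 127

127


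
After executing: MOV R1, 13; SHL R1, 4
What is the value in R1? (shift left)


Register state trace:
  MOV R1, 13  → R1 = 13
  SHL R1, 4  → R1 = 13 << 4 = 13 * 2^4 = 208
Final: R1 = 208

208


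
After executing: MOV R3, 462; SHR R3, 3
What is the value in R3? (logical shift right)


Register state trace:
  MOV R3, 462  → R3 = 462
  SHR R3, 3  → R3 = 462 >> 3 = 462 // 2^3 = 57
Final: R3 = 57

57


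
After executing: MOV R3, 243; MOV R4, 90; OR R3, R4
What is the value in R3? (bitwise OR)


Register state trace:
  MOV R3, 243  → R3 = 243 (0b11110011)
  MOV R4, 90  → R4 = 90 (0b01011010)
  OR R3, R4   → R3 = 243 OR 90 = 251 (0b11111011)
Final: R3 = 251

251


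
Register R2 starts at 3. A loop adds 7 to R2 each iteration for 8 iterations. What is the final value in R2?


Starting value: R2 = 3
  Iter 1: R2 = 3 + 7 = 10
  Iter 2: R2 = 10 + 7 = 17
  Iter 3: R2 = 17 + 7 = 24
  Iter 4: R2 = 24 + 7 = 31
  Iter 5: R2 = 31 + 7 = 38
  Iter 6: R2 = 38 + 7 = 45
  Iter 7: R2 = 45 + 7 = 52
  Iter 8: R2 = 52 + 7 = 59
Final: R2 = 59

59


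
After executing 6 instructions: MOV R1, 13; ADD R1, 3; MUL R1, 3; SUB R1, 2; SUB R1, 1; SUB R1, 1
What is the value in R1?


Register state trace:
  MOV R1, 13  → R1 = 13
  ADD R1, 3  → R1 = 13 + 3 = 16
  MUL R1, 3  → R1 = 16 * 3 = 48
  SUB R1, 2  → R1 = 48 - 2 = 46
  SUB R1, 1  → R1 = 46 - 1 = 45
  SUB R1, 1  → R1 = 45 - 1 = 44
Final: R1 = 44

44


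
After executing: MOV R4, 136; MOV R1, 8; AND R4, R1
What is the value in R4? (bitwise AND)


Register state trace:
  MOV R4, 136  → R4 = 136 (0b10001000)
  MOV R1, 8  → R1 = 8 (0b00001000)
  AND R4, R1  → R4 = 136 AND 8 = 8 (0b00001000)
Final: R4 = 8

8


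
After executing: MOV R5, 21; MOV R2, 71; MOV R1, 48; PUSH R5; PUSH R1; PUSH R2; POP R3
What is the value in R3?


Stack trace (top is rightmost):
  MOV R5, 21  → R5 = 21
  MOV R2, 71  → R2 = 71
  MOV R1, 48  → R1 = 48
  PUSH R5  → stack: [21]
  PUSH R1  → stack: [21, 48]
  PUSH R2  → stack: [21, 48, 71]
  POP R3  → R3 = 71, stack: [21, 48]
Final: R3 = 71

71


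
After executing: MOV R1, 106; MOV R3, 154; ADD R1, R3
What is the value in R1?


Register state trace:
  MOV R1, 106  → R1 = 106
  MOV R3, 154  → R3 = 154
  ADD R1, R3  → R1 = 106 + 154 = 260
Final: R1 = 260

260


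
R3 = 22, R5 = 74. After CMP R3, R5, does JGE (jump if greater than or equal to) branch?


Trace:
  R3 = 22, R5 = 74
  CMP R3, R5  → compares 22 vs 74
  JGE checks: is 22 greater than or equal to 74?
  22 < 74, so condition is false
Branch taken: No

No


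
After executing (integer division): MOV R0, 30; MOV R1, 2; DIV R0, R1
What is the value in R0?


Register state trace:
  MOV R0, 30  → R0 = 30
  MOV R1, 2  → R1 = 2
  DIV R0, R1  → R0 = 30 // 2 = 15
Final: R0 = 15

15


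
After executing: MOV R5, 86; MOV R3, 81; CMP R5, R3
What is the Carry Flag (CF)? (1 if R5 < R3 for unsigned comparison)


Register state trace:
  MOV R5, 86  → R5 = 86
  MOV R3, 81  → R3 = 81
  CMP R5, R3  → unsigned 86 - 81: no borrow
  86 >= 81, so CF = 0
CF = 0

0


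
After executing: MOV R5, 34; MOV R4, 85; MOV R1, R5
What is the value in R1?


Register state trace:
  MOV R5, 34  → R5 = 34
  MOV R4, 85  → R4 = 85
  MOV R1, R5  → R1 = 34
Final: R1 = 34

34


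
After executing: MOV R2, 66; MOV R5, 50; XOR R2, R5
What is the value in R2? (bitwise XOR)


Register state trace:
  MOV R2, 66  → R2 = 66 (0b01000010)
  MOV R5, 50  → R5 = 50 (0b00110010)
  XOR R2, R5  → R2 = 66 XOR 50 = 112 (0b01110000)
Final: R2 = 112

112


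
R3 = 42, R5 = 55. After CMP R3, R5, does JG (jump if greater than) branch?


Trace:
  R3 = 42, R5 = 55
  CMP R3, R5  → compares 42 vs 55
  JG checks: is 42 greater than 55?
  42 < 55, so condition is false
Branch taken: No

No


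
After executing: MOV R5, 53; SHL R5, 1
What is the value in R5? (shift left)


Register state trace:
  MOV R5, 53  → R5 = 53
  SHL R5, 1  → R5 = 53 << 1 = 53 * 2^1 = 106
Final: R5 = 106

106


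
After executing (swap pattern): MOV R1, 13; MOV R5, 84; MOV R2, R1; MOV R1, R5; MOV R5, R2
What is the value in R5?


Register state trace (swap pattern):
  MOV R1, 13  → R1 = 13
  MOV R5, 84  → R5 = 84
  MOV R2, R1  → R2 = 13  (save R1)
  MOV R1, R5  → R1 = 84  (R1 gets R5's value)
  MOV R5, R2  → R5 = 13  (R5 gets saved value)
Final: R5 = 13

13


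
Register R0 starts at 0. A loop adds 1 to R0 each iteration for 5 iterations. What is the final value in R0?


Starting value: R0 = 0
  Iter 1: R0 = 0 + 1 = 1
  Iter 2: R0 = 1 + 1 = 2
  Iter 3: R0 = 2 + 1 = 3
  Iter 4: R0 = 3 + 1 = 4
  Iter 5: R0 = 4 + 1 = 5
Final: R0 = 5

5


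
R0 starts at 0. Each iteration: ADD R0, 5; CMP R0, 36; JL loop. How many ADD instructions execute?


Loop trace (R0 starts at 0, target 36, step 5):
  ADD #1: R0 = 0 + 5 = 5  → 5 < 36, loop
  ADD #2: R0 = 5 + 5 = 10  → 10 < 36, loop
  ADD #3: R0 = 10 + 5 = 15  → 15 < 36, loop
  ADD #4: R0 = 15 + 5 = 20  → 20 < 36, loop
  ADD #5: R0 = 20 + 5 = 25  → 25 < 36, loop
  ADD #6: R0 = 25 + 5 = 30  → 30 < 36, loop
  ADD #7: R0 = 30 + 5 = 35  → 35 < 36, loop
  ADD #8: R0 = 35 + 5 = 40  → 40 >= 36, exit
Total ADD instructions: 8

8


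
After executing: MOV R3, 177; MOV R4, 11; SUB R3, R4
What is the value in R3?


Register state trace:
  MOV R3, 177  → R3 = 177
  MOV R4, 11  → R4 = 11
  SUB R3, R4  → R3 = 177 - 11 = 166
Final: R3 = 166

166


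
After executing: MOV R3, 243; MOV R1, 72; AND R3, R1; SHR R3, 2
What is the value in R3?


Register state trace:
  MOV R3, 243  → R3 = 243 (0b11110011)
  MOV R1, 72  → R1 = 72 (0b01001000)
  AND R3, R1  → R3 = 243 AND 72 = 64 (0b01000000)
  SHR R3, 2  → R3 = 64 >> 2 = 16
Final: R3 = 16

16


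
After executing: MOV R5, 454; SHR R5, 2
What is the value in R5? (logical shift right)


Register state trace:
  MOV R5, 454  → R5 = 454
  SHR R5, 2  → R5 = 454 >> 2 = 454 // 2^2 = 113
Final: R5 = 113

113


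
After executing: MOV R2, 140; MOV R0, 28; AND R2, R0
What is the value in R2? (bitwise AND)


Register state trace:
  MOV R2, 140  → R2 = 140 (0b10001100)
  MOV R0, 28  → R0 = 28 (0b00011100)
  AND R2, R0  → R2 = 140 AND 28 = 12 (0b00001100)
Final: R2 = 12

12


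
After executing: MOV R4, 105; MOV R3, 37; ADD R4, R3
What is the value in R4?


Register state trace:
  MOV R4, 105  → R4 = 105
  MOV R3, 37  → R3 = 37
  ADD R4, R3  → R4 = 105 + 37 = 142
Final: R4 = 142

142


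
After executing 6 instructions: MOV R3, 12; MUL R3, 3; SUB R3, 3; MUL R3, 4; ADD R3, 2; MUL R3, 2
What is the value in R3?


Register state trace:
  MOV R3, 12  → R3 = 12
  MUL R3, 3  → R3 = 12 * 3 = 36
  SUB R3, 3  → R3 = 36 - 3 = 33
  MUL R3, 4  → R3 = 33 * 4 = 132
  ADD R3, 2  → R3 = 132 + 2 = 134
  MUL R3, 2  → R3 = 134 * 2 = 268
Final: R3 = 268

268


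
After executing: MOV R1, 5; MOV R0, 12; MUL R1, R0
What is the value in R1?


Register state trace:
  MOV R1, 5  → R1 = 5
  MOV R0, 12  → R0 = 12
  MUL R1, R0  → R1 = 5 * 12 = 60
Final: R1 = 60

60


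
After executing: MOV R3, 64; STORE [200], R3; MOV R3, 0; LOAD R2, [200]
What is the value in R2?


Register and memory trace:
  MOV R3, 64  → R3 = 64
  STORE [200], R3  → mem[200] = 64
  MOV R3, 0  → R3 = 0
  LOAD R2, [200]  → R2 = mem[200] = 64
Final: R2 = 64

64


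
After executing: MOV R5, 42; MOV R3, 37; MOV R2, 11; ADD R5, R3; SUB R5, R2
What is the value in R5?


Register state trace:
  MOV R5, 42  → R5 = 42
  MOV R3, 37  → R3 = 37
  MOV R2, 11  → R2 = 11
  ADD R5, R3  → R5 = 42 + 37 = 79
  SUB R5, R2  → R5 = 79 - 11 = 68
Final: R5 = 68

68


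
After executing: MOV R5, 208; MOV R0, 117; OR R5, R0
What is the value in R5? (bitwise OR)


Register state trace:
  MOV R5, 208  → R5 = 208 (0b11010000)
  MOV R0, 117  → R0 = 117 (0b01110101)
  OR R5, R0   → R5 = 208 OR 117 = 245 (0b11110101)
Final: R5 = 245

245


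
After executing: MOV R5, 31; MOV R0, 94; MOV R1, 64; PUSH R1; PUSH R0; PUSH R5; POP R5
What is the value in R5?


Stack trace (top is rightmost):
  MOV R5, 31  → R5 = 31
  MOV R0, 94  → R0 = 94
  MOV R1, 64  → R1 = 64
  PUSH R1  → stack: [64]
  PUSH R0  → stack: [64, 94]
  PUSH R5  → stack: [64, 94, 31]
  POP R5  → R5 = 31, stack: [64, 94]
Final: R5 = 31

31


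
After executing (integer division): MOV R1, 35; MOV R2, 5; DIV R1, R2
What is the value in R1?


Register state trace:
  MOV R1, 35  → R1 = 35
  MOV R2, 5  → R2 = 5
  DIV R1, R2  → R1 = 35 // 5 = 7
Final: R1 = 7

7


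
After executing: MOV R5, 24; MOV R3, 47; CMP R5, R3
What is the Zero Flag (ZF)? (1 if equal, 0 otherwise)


Register state trace:
  MOV R5, 24  → R5 = 24
  MOV R3, 47  → R3 = 47
  CMP R5, R3  → computes 24 - 47 = -23
  Result is nonzero, so values are not equal
ZF = 0

0


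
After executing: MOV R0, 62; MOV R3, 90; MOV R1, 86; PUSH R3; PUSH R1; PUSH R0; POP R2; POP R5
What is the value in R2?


Stack trace (top is rightmost):
  MOV R0, 62  → R0 = 62
  MOV R3, 90  → R3 = 90
  MOV R1, 86  → R1 = 86
  PUSH R3  → stack: [90]
  PUSH R1  → stack: [90, 86]
  PUSH R0  → stack: [90, 86, 62]
  POP R2  → R2 = 62, stack: [90, 86]
  POP R5  → R5 = 86, stack: [90]
Final: R2 = 62

62


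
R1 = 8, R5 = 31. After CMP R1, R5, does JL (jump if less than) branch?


Trace:
  R1 = 8, R5 = 31
  CMP R1, R5  → compares 8 vs 31
  JL checks: is 8 less than 31?
  8 < 31, so condition is true
Branch taken: Yes

Yes


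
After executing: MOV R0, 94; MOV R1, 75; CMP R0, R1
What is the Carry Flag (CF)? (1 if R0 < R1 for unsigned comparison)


Register state trace:
  MOV R0, 94  → R0 = 94
  MOV R1, 75  → R1 = 75
  CMP R0, R1  → unsigned 94 - 75: no borrow
  94 >= 75, so CF = 0
CF = 0

0


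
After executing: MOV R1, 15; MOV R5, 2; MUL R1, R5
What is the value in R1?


Register state trace:
  MOV R1, 15  → R1 = 15
  MOV R5, 2  → R5 = 2
  MUL R1, R5  → R1 = 15 * 2 = 30
Final: R1 = 30

30


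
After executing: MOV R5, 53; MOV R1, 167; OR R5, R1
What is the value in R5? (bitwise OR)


Register state trace:
  MOV R5, 53  → R5 = 53 (0b00110101)
  MOV R1, 167  → R1 = 167 (0b10100111)
  OR R5, R1   → R5 = 53 OR 167 = 183 (0b10110111)
Final: R5 = 183

183


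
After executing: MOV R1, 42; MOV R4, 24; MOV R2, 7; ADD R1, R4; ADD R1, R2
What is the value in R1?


Register state trace:
  MOV R1, 42  → R1 = 42
  MOV R4, 24  → R4 = 24
  MOV R2, 7  → R2 = 7
  ADD R1, R4  → R1 = 42 + 24 = 66
  ADD R1, R2  → R1 = 66 + 7 = 73
Final: R1 = 73

73


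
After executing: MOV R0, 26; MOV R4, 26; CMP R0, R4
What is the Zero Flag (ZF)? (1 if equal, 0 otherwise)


Register state trace:
  MOV R0, 26  → R0 = 26
  MOV R4, 26  → R4 = 26
  CMP R0, R4  → computes 26 - 26 = 0
  Result is zero, so values are equal
ZF = 1

1


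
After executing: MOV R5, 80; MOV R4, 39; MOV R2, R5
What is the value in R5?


Register state trace:
  MOV R5, 80  → R5 = 80
  MOV R4, 39  → R4 = 39
  MOV R2, R5  → R2 = 80
Final: R5 = 80

80


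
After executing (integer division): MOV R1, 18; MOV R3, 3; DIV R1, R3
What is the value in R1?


Register state trace:
  MOV R1, 18  → R1 = 18
  MOV R3, 3  → R3 = 3
  DIV R1, R3  → R1 = 18 // 3 = 6
Final: R1 = 6

6


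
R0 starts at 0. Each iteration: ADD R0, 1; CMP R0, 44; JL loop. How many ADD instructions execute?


Loop trace (R0 starts at 0, target 44, step 1):
  ADD #1: R0 = 0 + 1 = 1  → 1 < 44, loop
  ADD #2: R0 = 1 + 1 = 2  → 2 < 44, loop
  ADD #3: R0 = 2 + 1 = 3  → 3 < 44, loop
  ADD #4: R0 = 3 + 1 = 4  → 4 < 44, loop
  ADD #5: R0 = 4 + 1 = 5  → 5 < 44, loop
  ADD #6: R0 = 5 + 1 = 6  → 6 < 44, loop
  ADD #7: R0 = 6 + 1 = 7  → 7 < 44, loop
  ADD #8: R0 = 7 + 1 = 8  → 8 < 44, loop
  ADD #9: R0 = 8 + 1 = 9  → 9 < 44, loop
  ADD #10: R0 = 9 + 1 = 10  → 10 < 44, loop
  ADD #11: R0 = 10 + 1 = 11  → 11 < 44, loop
  ADD #12: R0 = 11 + 1 = 12  → 12 < 44, loop
  ADD #13: R0 = 12 + 1 = 13  → 13 < 44, loop
  ADD #14: R0 = 13 + 1 = 14  → 14 < 44, loop
  ADD #15: R0 = 14 + 1 = 15  → 15 < 44, loop
  ADD #16: R0 = 15 + 1 = 16  → 16 < 44, loop
  ADD #17: R0 = 16 + 1 = 17  → 17 < 44, loop
  ADD #18: R0 = 17 + 1 = 18  → 18 < 44, loop
  ADD #19: R0 = 18 + 1 = 19  → 19 < 44, loop
  ADD #20: R0 = 19 + 1 = 20  → 20 < 44, loop
  ADD #21: R0 = 20 + 1 = 21  → 21 < 44, loop
  ADD #22: R0 = 21 + 1 = 22  → 22 < 44, loop
  ADD #23: R0 = 22 + 1 = 23  → 23 < 44, loop
  ADD #24: R0 = 23 + 1 = 24  → 24 < 44, loop
  ADD #25: R0 = 24 + 1 = 25  → 25 < 44, loop
  ADD #26: R0 = 25 + 1 = 26  → 26 < 44, loop
  ADD #27: R0 = 26 + 1 = 27  → 27 < 44, loop
  ADD #28: R0 = 27 + 1 = 28  → 28 < 44, loop
  ADD #29: R0 = 28 + 1 = 29  → 29 < 44, loop
  ADD #30: R0 = 29 + 1 = 30  → 30 < 44, loop
  ADD #31: R0 = 30 + 1 = 31  → 31 < 44, loop
  ADD #32: R0 = 31 + 1 = 32  → 32 < 44, loop
  ADD #33: R0 = 32 + 1 = 33  → 33 < 44, loop
  ADD #34: R0 = 33 + 1 = 34  → 34 < 44, loop
  ADD #35: R0 = 34 + 1 = 35  → 35 < 44, loop
  ADD #36: R0 = 35 + 1 = 36  → 36 < 44, loop
  ADD #37: R0 = 36 + 1 = 37  → 37 < 44, loop
  ADD #38: R0 = 37 + 1 = 38  → 38 < 44, loop
  ADD #39: R0 = 38 + 1 = 39  → 39 < 44, loop
  ADD #40: R0 = 39 + 1 = 40  → 40 < 44, loop
  ADD #41: R0 = 40 + 1 = 41  → 41 < 44, loop
  ADD #42: R0 = 41 + 1 = 42  → 42 < 44, loop
  ADD #43: R0 = 42 + 1 = 43  → 43 < 44, loop
  ADD #44: R0 = 43 + 1 = 44  → 44 >= 44, exit
Total ADD instructions: 44

44


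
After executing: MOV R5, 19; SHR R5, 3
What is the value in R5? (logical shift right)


Register state trace:
  MOV R5, 19  → R5 = 19
  SHR R5, 3  → R5 = 19 >> 3 = 19 // 2^3 = 2
Final: R5 = 2

2


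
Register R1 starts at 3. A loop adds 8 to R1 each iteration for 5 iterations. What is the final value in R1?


Starting value: R1 = 3
  Iter 1: R1 = 3 + 8 = 11
  Iter 2: R1 = 11 + 8 = 19
  Iter 3: R1 = 19 + 8 = 27
  Iter 4: R1 = 27 + 8 = 35
  Iter 5: R1 = 35 + 8 = 43
Final: R1 = 43

43


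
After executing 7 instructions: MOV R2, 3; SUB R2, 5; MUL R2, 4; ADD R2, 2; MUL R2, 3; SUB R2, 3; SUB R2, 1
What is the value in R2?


Register state trace:
  MOV R2, 3  → R2 = 3
  SUB R2, 5  → R2 = 3 - 5 = -2
  MUL R2, 4  → R2 = -2 * 4 = -8
  ADD R2, 2  → R2 = -8 + 2 = -6
  MUL R2, 3  → R2 = -6 * 3 = -18
  SUB R2, 3  → R2 = -18 - 3 = -21
  SUB R2, 1  → R2 = -21 - 1 = -22
Final: R2 = -22

-22


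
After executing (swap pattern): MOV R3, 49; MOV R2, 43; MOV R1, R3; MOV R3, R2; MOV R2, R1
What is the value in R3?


Register state trace (swap pattern):
  MOV R3, 49  → R3 = 49
  MOV R2, 43  → R2 = 43
  MOV R1, R3  → R1 = 49  (save R3)
  MOV R3, R2  → R3 = 43  (R3 gets R2's value)
  MOV R2, R1  → R2 = 49  (R2 gets saved value)
Final: R3 = 43

43


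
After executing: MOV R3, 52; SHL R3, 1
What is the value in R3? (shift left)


Register state trace:
  MOV R3, 52  → R3 = 52
  SHL R3, 1  → R3 = 52 << 1 = 52 * 2^1 = 104
Final: R3 = 104

104


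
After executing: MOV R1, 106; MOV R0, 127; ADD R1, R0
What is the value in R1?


Register state trace:
  MOV R1, 106  → R1 = 106
  MOV R0, 127  → R0 = 127
  ADD R1, R0  → R1 = 106 + 127 = 233
Final: R1 = 233

233


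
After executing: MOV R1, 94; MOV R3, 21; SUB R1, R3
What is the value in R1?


Register state trace:
  MOV R1, 94  → R1 = 94
  MOV R3, 21  → R3 = 21
  SUB R1, R3  → R1 = 94 - 21 = 73
Final: R1 = 73

73


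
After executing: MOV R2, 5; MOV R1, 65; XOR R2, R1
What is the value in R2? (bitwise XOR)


Register state trace:
  MOV R2, 5  → R2 = 5 (0b00000101)
  MOV R1, 65  → R1 = 65 (0b01000001)
  XOR R2, R1  → R2 = 5 XOR 65 = 68 (0b01000100)
Final: R2 = 68

68


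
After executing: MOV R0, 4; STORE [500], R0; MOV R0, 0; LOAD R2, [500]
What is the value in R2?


Register and memory trace:
  MOV R0, 4  → R0 = 4
  STORE [500], R0  → mem[500] = 4
  MOV R0, 0  → R0 = 0
  LOAD R2, [500]  → R2 = mem[500] = 4
Final: R2 = 4

4


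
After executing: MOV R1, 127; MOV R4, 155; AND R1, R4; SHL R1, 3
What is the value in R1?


Register state trace:
  MOV R1, 127  → R1 = 127 (0b01111111)
  MOV R4, 155  → R4 = 155 (0b10011011)
  AND R1, R4  → R1 = 127 AND 155 = 27 (0b00011011)
  SHL R1, 3  → R1 = 27 << 3 = 216
Final: R1 = 216

216


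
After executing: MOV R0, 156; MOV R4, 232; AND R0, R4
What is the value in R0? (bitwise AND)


Register state trace:
  MOV R0, 156  → R0 = 156 (0b10011100)
  MOV R4, 232  → R4 = 232 (0b11101000)
  AND R0, R4  → R0 = 156 AND 232 = 136 (0b10001000)
Final: R0 = 136

136


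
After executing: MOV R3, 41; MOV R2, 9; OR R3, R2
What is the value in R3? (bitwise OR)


Register state trace:
  MOV R3, 41  → R3 = 41 (0b00101001)
  MOV R2, 9  → R2 = 9 (0b00001001)
  OR R3, R2   → R3 = 41 OR 9 = 41 (0b00101001)
Final: R3 = 41

41


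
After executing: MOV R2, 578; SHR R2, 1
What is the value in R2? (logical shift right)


Register state trace:
  MOV R2, 578  → R2 = 578
  SHR R2, 1  → R2 = 578 >> 1 = 578 // 2^1 = 289
Final: R2 = 289

289


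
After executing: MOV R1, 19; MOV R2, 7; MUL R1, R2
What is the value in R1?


Register state trace:
  MOV R1, 19  → R1 = 19
  MOV R2, 7  → R2 = 7
  MUL R1, R2  → R1 = 19 * 7 = 133
Final: R1 = 133

133


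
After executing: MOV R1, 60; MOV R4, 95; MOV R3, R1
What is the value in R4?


Register state trace:
  MOV R1, 60  → R1 = 60
  MOV R4, 95  → R4 = 95
  MOV R3, R1  → R3 = 60
Final: R4 = 95

95


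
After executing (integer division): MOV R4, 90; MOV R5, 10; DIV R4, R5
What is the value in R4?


Register state trace:
  MOV R4, 90  → R4 = 90
  MOV R5, 10  → R5 = 10
  DIV R4, R5  → R4 = 90 // 10 = 9
Final: R4 = 9

9


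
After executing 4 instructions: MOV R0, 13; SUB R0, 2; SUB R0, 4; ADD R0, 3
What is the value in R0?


Register state trace:
  MOV R0, 13  → R0 = 13
  SUB R0, 2  → R0 = 13 - 2 = 11
  SUB R0, 4  → R0 = 11 - 4 = 7
  ADD R0, 3  → R0 = 7 + 3 = 10
Final: R0 = 10

10


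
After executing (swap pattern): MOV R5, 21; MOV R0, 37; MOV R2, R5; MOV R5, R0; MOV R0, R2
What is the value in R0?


Register state trace (swap pattern):
  MOV R5, 21  → R5 = 21
  MOV R0, 37  → R0 = 37
  MOV R2, R5  → R2 = 21  (save R5)
  MOV R5, R0  → R5 = 37  (R5 gets R0's value)
  MOV R0, R2  → R0 = 21  (R0 gets saved value)
Final: R0 = 21

21


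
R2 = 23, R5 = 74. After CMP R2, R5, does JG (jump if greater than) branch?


Trace:
  R2 = 23, R5 = 74
  CMP R2, R5  → compares 23 vs 74
  JG checks: is 23 greater than 74?
  23 < 74, so condition is false
Branch taken: No

No


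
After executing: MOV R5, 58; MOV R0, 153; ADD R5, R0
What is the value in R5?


Register state trace:
  MOV R5, 58  → R5 = 58
  MOV R0, 153  → R0 = 153
  ADD R5, R0  → R5 = 58 + 153 = 211
Final: R5 = 211

211


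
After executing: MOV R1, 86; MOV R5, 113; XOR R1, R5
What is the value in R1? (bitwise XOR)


Register state trace:
  MOV R1, 86  → R1 = 86 (0b01010110)
  MOV R5, 113  → R5 = 113 (0b01110001)
  XOR R1, R5  → R1 = 86 XOR 113 = 39 (0b00100111)
Final: R1 = 39

39


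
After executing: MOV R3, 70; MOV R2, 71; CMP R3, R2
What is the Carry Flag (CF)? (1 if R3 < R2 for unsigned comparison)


Register state trace:
  MOV R3, 70  → R3 = 70
  MOV R2, 71  → R2 = 71
  CMP R3, R2  → unsigned 70 - 71: borrow occurs
  70 < 71, so CF = 1
CF = 1

1


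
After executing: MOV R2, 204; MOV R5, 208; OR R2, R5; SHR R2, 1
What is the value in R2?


Register state trace:
  MOV R2, 204  → R2 = 204 (0b11001100)
  MOV R5, 208  → R5 = 208 (0b11010000)
  OR R2, R5  → R2 = 204 OR 208 = 220 (0b11011100)
  SHR R2, 1  → R2 = 220 >> 1 = 110
Final: R2 = 110

110


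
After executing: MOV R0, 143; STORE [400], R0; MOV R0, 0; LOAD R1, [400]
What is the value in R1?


Register and memory trace:
  MOV R0, 143  → R0 = 143
  STORE [400], R0  → mem[400] = 143
  MOV R0, 0  → R0 = 0
  LOAD R1, [400]  → R1 = mem[400] = 143
Final: R1 = 143

143


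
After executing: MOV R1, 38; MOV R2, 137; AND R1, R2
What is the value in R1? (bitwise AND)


Register state trace:
  MOV R1, 38  → R1 = 38 (0b00100110)
  MOV R2, 137  → R2 = 137 (0b10001001)
  AND R1, R2  → R1 = 38 AND 137 = 0 (0b00000000)
Final: R1 = 0

0


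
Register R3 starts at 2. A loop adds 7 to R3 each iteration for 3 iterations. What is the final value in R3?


Starting value: R3 = 2
  Iter 1: R3 = 2 + 7 = 9
  Iter 2: R3 = 9 + 7 = 16
  Iter 3: R3 = 16 + 7 = 23
Final: R3 = 23

23


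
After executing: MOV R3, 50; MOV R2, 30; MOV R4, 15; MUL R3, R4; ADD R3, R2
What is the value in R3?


Register state trace:
  MOV R3, 50  → R3 = 50
  MOV R2, 30  → R2 = 30
  MOV R4, 15  → R4 = 15
  MUL R3, R4  → R3 = 50 * 15 = 750
  ADD R3, R2  → R3 = 750 + 30 = 780
Final: R3 = 780

780


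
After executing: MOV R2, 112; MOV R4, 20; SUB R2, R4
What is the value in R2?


Register state trace:
  MOV R2, 112  → R2 = 112
  MOV R4, 20  → R4 = 20
  SUB R2, R4  → R2 = 112 - 20 = 92
Final: R2 = 92

92


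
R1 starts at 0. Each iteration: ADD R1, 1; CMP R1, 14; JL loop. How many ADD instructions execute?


Loop trace (R1 starts at 0, target 14, step 1):
  ADD #1: R1 = 0 + 1 = 1  → 1 < 14, loop
  ADD #2: R1 = 1 + 1 = 2  → 2 < 14, loop
  ADD #3: R1 = 2 + 1 = 3  → 3 < 14, loop
  ADD #4: R1 = 3 + 1 = 4  → 4 < 14, loop
  ADD #5: R1 = 4 + 1 = 5  → 5 < 14, loop
  ADD #6: R1 = 5 + 1 = 6  → 6 < 14, loop
  ADD #7: R1 = 6 + 1 = 7  → 7 < 14, loop
  ADD #8: R1 = 7 + 1 = 8  → 8 < 14, loop
  ADD #9: R1 = 8 + 1 = 9  → 9 < 14, loop
  ADD #10: R1 = 9 + 1 = 10  → 10 < 14, loop
  ADD #11: R1 = 10 + 1 = 11  → 11 < 14, loop
  ADD #12: R1 = 11 + 1 = 12  → 12 < 14, loop
  ADD #13: R1 = 12 + 1 = 13  → 13 < 14, loop
  ADD #14: R1 = 13 + 1 = 14  → 14 >= 14, exit
Total ADD instructions: 14

14


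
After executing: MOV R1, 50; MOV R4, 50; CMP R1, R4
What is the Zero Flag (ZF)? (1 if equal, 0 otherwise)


Register state trace:
  MOV R1, 50  → R1 = 50
  MOV R4, 50  → R4 = 50
  CMP R1, R4  → computes 50 - 50 = 0
  Result is zero, so values are equal
ZF = 1

1


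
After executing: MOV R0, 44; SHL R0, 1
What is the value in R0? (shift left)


Register state trace:
  MOV R0, 44  → R0 = 44
  SHL R0, 1  → R0 = 44 << 1 = 44 * 2^1 = 88
Final: R0 = 88

88


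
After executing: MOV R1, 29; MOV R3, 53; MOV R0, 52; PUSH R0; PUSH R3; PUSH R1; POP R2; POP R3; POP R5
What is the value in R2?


Stack trace (top is rightmost):
  MOV R1, 29  → R1 = 29
  MOV R3, 53  → R3 = 53
  MOV R0, 52  → R0 = 52
  PUSH R0  → stack: [52]
  PUSH R3  → stack: [52, 53]
  PUSH R1  → stack: [52, 53, 29]
  POP R2  → R2 = 29, stack: [52, 53]
  POP R3  → R3 = 53, stack: [52]
  POP R5  → R5 = 52, stack: []
Final: R2 = 29

29


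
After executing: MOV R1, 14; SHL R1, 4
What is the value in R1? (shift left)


Register state trace:
  MOV R1, 14  → R1 = 14
  SHL R1, 4  → R1 = 14 << 4 = 14 * 2^4 = 224
Final: R1 = 224

224


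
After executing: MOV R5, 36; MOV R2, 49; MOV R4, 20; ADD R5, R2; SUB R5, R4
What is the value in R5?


Register state trace:
  MOV R5, 36  → R5 = 36
  MOV R2, 49  → R2 = 49
  MOV R4, 20  → R4 = 20
  ADD R5, R2  → R5 = 36 + 49 = 85
  SUB R5, R4  → R5 = 85 - 20 = 65
Final: R5 = 65

65


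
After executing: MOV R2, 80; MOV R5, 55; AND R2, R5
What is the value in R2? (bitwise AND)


Register state trace:
  MOV R2, 80  → R2 = 80 (0b01010000)
  MOV R5, 55  → R5 = 55 (0b00110111)
  AND R2, R5  → R2 = 80 AND 55 = 16 (0b00010000)
Final: R2 = 16

16


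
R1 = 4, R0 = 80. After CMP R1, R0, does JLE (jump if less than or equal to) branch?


Trace:
  R1 = 4, R0 = 80
  CMP R1, R0  → compares 4 vs 80
  JLE checks: is 4 less than or equal to 80?
  4 < 80, so condition is true
Branch taken: Yes

Yes


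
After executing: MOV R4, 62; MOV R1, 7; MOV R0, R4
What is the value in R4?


Register state trace:
  MOV R4, 62  → R4 = 62
  MOV R1, 7  → R1 = 7
  MOV R0, R4  → R0 = 62
Final: R4 = 62

62


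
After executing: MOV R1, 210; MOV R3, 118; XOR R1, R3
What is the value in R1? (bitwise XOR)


Register state trace:
  MOV R1, 210  → R1 = 210 (0b11010010)
  MOV R3, 118  → R3 = 118 (0b01110110)
  XOR R1, R3  → R1 = 210 XOR 118 = 164 (0b10100100)
Final: R1 = 164

164


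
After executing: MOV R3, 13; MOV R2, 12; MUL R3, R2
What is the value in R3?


Register state trace:
  MOV R3, 13  → R3 = 13
  MOV R2, 12  → R2 = 12
  MUL R3, R2  → R3 = 13 * 12 = 156
Final: R3 = 156

156


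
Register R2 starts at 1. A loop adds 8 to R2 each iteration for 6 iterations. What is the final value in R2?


Starting value: R2 = 1
  Iter 1: R2 = 1 + 8 = 9
  Iter 2: R2 = 9 + 8 = 17
  Iter 3: R2 = 17 + 8 = 25
  Iter 4: R2 = 25 + 8 = 33
  Iter 5: R2 = 33 + 8 = 41
  Iter 6: R2 = 41 + 8 = 49
Final: R2 = 49

49


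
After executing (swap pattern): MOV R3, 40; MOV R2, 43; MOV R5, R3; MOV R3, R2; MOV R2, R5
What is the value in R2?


Register state trace (swap pattern):
  MOV R3, 40  → R3 = 40
  MOV R2, 43  → R2 = 43
  MOV R5, R3  → R5 = 40  (save R3)
  MOV R3, R2  → R3 = 43  (R3 gets R2's value)
  MOV R2, R5  → R2 = 40  (R2 gets saved value)
Final: R2 = 40

40


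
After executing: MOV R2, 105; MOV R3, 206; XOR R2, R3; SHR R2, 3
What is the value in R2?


Register state trace:
  MOV R2, 105  → R2 = 105 (0b01101001)
  MOV R3, 206  → R3 = 206 (0b11001110)
  XOR R2, R3  → R2 = 105 XOR 206 = 167 (0b10100111)
  SHR R2, 3  → R2 = 167 >> 3 = 20
Final: R2 = 20

20


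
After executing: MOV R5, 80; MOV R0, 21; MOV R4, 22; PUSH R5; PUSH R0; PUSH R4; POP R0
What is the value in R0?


Stack trace (top is rightmost):
  MOV R5, 80  → R5 = 80
  MOV R0, 21  → R0 = 21
  MOV R4, 22  → R4 = 22
  PUSH R5  → stack: [80]
  PUSH R0  → stack: [80, 21]
  PUSH R4  → stack: [80, 21, 22]
  POP R0  → R0 = 22, stack: [80, 21]
Final: R0 = 22

22


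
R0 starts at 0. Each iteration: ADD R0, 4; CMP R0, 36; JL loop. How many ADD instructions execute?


Loop trace (R0 starts at 0, target 36, step 4):
  ADD #1: R0 = 0 + 4 = 4  → 4 < 36, loop
  ADD #2: R0 = 4 + 4 = 8  → 8 < 36, loop
  ADD #3: R0 = 8 + 4 = 12  → 12 < 36, loop
  ADD #4: R0 = 12 + 4 = 16  → 16 < 36, loop
  ADD #5: R0 = 16 + 4 = 20  → 20 < 36, loop
  ADD #6: R0 = 20 + 4 = 24  → 24 < 36, loop
  ADD #7: R0 = 24 + 4 = 28  → 28 < 36, loop
  ADD #8: R0 = 28 + 4 = 32  → 32 < 36, loop
  ADD #9: R0 = 32 + 4 = 36  → 36 >= 36, exit
Total ADD instructions: 9

9


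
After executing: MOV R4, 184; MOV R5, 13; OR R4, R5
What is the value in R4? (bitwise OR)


Register state trace:
  MOV R4, 184  → R4 = 184 (0b10111000)
  MOV R5, 13  → R5 = 13 (0b00001101)
  OR R4, R5   → R4 = 184 OR 13 = 189 (0b10111101)
Final: R4 = 189

189


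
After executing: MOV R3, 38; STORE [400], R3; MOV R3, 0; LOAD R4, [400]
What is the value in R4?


Register and memory trace:
  MOV R3, 38  → R3 = 38
  STORE [400], R3  → mem[400] = 38
  MOV R3, 0  → R3 = 0
  LOAD R4, [400]  → R4 = mem[400] = 38
Final: R4 = 38

38


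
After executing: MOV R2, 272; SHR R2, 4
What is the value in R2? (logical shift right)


Register state trace:
  MOV R2, 272  → R2 = 272
  SHR R2, 4  → R2 = 272 >> 4 = 272 // 2^4 = 17
Final: R2 = 17

17


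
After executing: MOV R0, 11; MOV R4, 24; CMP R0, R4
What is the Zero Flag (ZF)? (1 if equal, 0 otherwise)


Register state trace:
  MOV R0, 11  → R0 = 11
  MOV R4, 24  → R4 = 24
  CMP R0, R4  → computes 11 - 24 = -13
  Result is nonzero, so values are not equal
ZF = 0

0


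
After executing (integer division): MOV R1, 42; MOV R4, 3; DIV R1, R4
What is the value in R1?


Register state trace:
  MOV R1, 42  → R1 = 42
  MOV R4, 3  → R4 = 3
  DIV R1, R4  → R1 = 42 // 3 = 14
Final: R1 = 14

14


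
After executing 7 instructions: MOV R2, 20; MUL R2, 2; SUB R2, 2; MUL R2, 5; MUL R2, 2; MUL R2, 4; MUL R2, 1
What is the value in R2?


Register state trace:
  MOV R2, 20  → R2 = 20
  MUL R2, 2  → R2 = 20 * 2 = 40
  SUB R2, 2  → R2 = 40 - 2 = 38
  MUL R2, 5  → R2 = 38 * 5 = 190
  MUL R2, 2  → R2 = 190 * 2 = 380
  MUL R2, 4  → R2 = 380 * 4 = 1520
  MUL R2, 1  → R2 = 1520 * 1 = 1520
Final: R2 = 1520

1520


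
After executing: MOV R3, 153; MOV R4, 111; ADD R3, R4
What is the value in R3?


Register state trace:
  MOV R3, 153  → R3 = 153
  MOV R4, 111  → R4 = 111
  ADD R3, R4  → R3 = 153 + 111 = 264
Final: R3 = 264

264


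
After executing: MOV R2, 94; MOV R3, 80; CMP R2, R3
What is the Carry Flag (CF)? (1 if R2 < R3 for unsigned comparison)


Register state trace:
  MOV R2, 94  → R2 = 94
  MOV R3, 80  → R3 = 80
  CMP R2, R3  → unsigned 94 - 80: no borrow
  94 >= 80, so CF = 0
CF = 0

0


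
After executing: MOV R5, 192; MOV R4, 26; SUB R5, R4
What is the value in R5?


Register state trace:
  MOV R5, 192  → R5 = 192
  MOV R4, 26  → R4 = 26
  SUB R5, R4  → R5 = 192 - 26 = 166
Final: R5 = 166

166


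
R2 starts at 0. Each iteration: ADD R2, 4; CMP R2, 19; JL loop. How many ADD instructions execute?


Loop trace (R2 starts at 0, target 19, step 4):
  ADD #1: R2 = 0 + 4 = 4  → 4 < 19, loop
  ADD #2: R2 = 4 + 4 = 8  → 8 < 19, loop
  ADD #3: R2 = 8 + 4 = 12  → 12 < 19, loop
  ADD #4: R2 = 12 + 4 = 16  → 16 < 19, loop
  ADD #5: R2 = 16 + 4 = 20  → 20 >= 19, exit
Total ADD instructions: 5

5


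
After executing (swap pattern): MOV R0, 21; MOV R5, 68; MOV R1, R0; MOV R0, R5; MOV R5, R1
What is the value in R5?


Register state trace (swap pattern):
  MOV R0, 21  → R0 = 21
  MOV R5, 68  → R5 = 68
  MOV R1, R0  → R1 = 21  (save R0)
  MOV R0, R5  → R0 = 68  (R0 gets R5's value)
  MOV R5, R1  → R5 = 21  (R5 gets saved value)
Final: R5 = 21

21


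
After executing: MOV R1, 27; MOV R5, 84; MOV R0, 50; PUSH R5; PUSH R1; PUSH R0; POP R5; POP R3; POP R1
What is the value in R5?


Stack trace (top is rightmost):
  MOV R1, 27  → R1 = 27
  MOV R5, 84  → R5 = 84
  MOV R0, 50  → R0 = 50
  PUSH R5  → stack: [84]
  PUSH R1  → stack: [84, 27]
  PUSH R0  → stack: [84, 27, 50]
  POP R5  → R5 = 50, stack: [84, 27]
  POP R3  → R3 = 27, stack: [84]
  POP R1  → R1 = 84, stack: []
Final: R5 = 50

50


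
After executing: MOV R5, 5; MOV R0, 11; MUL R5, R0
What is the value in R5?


Register state trace:
  MOV R5, 5  → R5 = 5
  MOV R0, 11  → R0 = 11
  MUL R5, R0  → R5 = 5 * 11 = 55
Final: R5 = 55

55


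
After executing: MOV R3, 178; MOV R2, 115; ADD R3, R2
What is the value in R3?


Register state trace:
  MOV R3, 178  → R3 = 178
  MOV R2, 115  → R2 = 115
  ADD R3, R2  → R3 = 178 + 115 = 293
Final: R3 = 293

293


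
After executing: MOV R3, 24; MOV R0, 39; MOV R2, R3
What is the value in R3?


Register state trace:
  MOV R3, 24  → R3 = 24
  MOV R0, 39  → R0 = 39
  MOV R2, R3  → R2 = 24
Final: R3 = 24

24


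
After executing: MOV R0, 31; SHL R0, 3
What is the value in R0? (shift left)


Register state trace:
  MOV R0, 31  → R0 = 31
  SHL R0, 3  → R0 = 31 << 3 = 31 * 2^3 = 248
Final: R0 = 248

248


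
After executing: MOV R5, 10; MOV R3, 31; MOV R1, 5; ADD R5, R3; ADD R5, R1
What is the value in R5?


Register state trace:
  MOV R5, 10  → R5 = 10
  MOV R3, 31  → R3 = 31
  MOV R1, 5  → R1 = 5
  ADD R5, R3  → R5 = 10 + 31 = 41
  ADD R5, R1  → R5 = 41 + 5 = 46
Final: R5 = 46

46


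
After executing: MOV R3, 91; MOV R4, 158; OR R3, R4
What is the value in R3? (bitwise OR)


Register state trace:
  MOV R3, 91  → R3 = 91 (0b01011011)
  MOV R4, 158  → R4 = 158 (0b10011110)
  OR R3, R4   → R3 = 91 OR 158 = 223 (0b11011111)
Final: R3 = 223

223


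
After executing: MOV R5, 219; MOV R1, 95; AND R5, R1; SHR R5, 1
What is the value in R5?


Register state trace:
  MOV R5, 219  → R5 = 219 (0b11011011)
  MOV R1, 95  → R1 = 95 (0b01011111)
  AND R5, R1  → R5 = 219 AND 95 = 91 (0b01011011)
  SHR R5, 1  → R5 = 91 >> 1 = 45
Final: R5 = 45

45


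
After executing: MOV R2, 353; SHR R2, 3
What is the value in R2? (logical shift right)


Register state trace:
  MOV R2, 353  → R2 = 353
  SHR R2, 3  → R2 = 353 >> 3 = 353 // 2^3 = 44
Final: R2 = 44

44


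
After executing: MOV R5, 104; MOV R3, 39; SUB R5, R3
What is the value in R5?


Register state trace:
  MOV R5, 104  → R5 = 104
  MOV R3, 39  → R3 = 39
  SUB R5, R3  → R5 = 104 - 39 = 65
Final: R5 = 65

65


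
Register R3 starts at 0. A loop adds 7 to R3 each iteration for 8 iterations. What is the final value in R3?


Starting value: R3 = 0
  Iter 1: R3 = 0 + 7 = 7
  Iter 2: R3 = 7 + 7 = 14
  Iter 3: R3 = 14 + 7 = 21
  Iter 4: R3 = 21 + 7 = 28
  Iter 5: R3 = 28 + 7 = 35
  Iter 6: R3 = 35 + 7 = 42
  Iter 7: R3 = 42 + 7 = 49
  Iter 8: R3 = 49 + 7 = 56
Final: R3 = 56

56


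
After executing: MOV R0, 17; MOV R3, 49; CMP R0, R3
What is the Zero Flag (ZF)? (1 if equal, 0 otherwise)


Register state trace:
  MOV R0, 17  → R0 = 17
  MOV R3, 49  → R3 = 49
  CMP R0, R3  → computes 17 - 49 = -32
  Result is nonzero, so values are not equal
ZF = 0

0


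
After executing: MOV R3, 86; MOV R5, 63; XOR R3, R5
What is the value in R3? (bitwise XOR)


Register state trace:
  MOV R3, 86  → R3 = 86 (0b01010110)
  MOV R5, 63  → R5 = 63 (0b00111111)
  XOR R3, R5  → R3 = 86 XOR 63 = 105 (0b01101001)
Final: R3 = 105

105


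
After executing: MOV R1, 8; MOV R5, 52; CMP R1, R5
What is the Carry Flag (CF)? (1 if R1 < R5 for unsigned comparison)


Register state trace:
  MOV R1, 8  → R1 = 8
  MOV R5, 52  → R5 = 52
  CMP R1, R5  → unsigned 8 - 52: borrow occurs
  8 < 52, so CF = 1
CF = 1

1


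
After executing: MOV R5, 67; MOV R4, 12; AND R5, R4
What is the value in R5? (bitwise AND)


Register state trace:
  MOV R5, 67  → R5 = 67 (0b01000011)
  MOV R4, 12  → R4 = 12 (0b00001100)
  AND R5, R4  → R5 = 67 AND 12 = 0 (0b00000000)
Final: R5 = 0

0


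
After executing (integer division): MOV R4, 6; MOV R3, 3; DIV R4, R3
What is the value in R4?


Register state trace:
  MOV R4, 6  → R4 = 6
  MOV R3, 3  → R3 = 3
  DIV R4, R3  → R4 = 6 // 3 = 2
Final: R4 = 2

2


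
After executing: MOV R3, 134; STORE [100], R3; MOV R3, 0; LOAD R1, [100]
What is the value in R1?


Register and memory trace:
  MOV R3, 134  → R3 = 134
  STORE [100], R3  → mem[100] = 134
  MOV R3, 0  → R3 = 0
  LOAD R1, [100]  → R1 = mem[100] = 134
Final: R1 = 134

134


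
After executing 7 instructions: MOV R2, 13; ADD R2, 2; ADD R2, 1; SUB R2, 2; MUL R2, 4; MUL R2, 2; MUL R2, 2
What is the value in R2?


Register state trace:
  MOV R2, 13  → R2 = 13
  ADD R2, 2  → R2 = 13 + 2 = 15
  ADD R2, 1  → R2 = 15 + 1 = 16
  SUB R2, 2  → R2 = 16 - 2 = 14
  MUL R2, 4  → R2 = 14 * 4 = 56
  MUL R2, 2  → R2 = 56 * 2 = 112
  MUL R2, 2  → R2 = 112 * 2 = 224
Final: R2 = 224

224


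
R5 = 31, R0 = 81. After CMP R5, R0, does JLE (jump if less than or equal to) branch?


Trace:
  R5 = 31, R0 = 81
  CMP R5, R0  → compares 31 vs 81
  JLE checks: is 31 less than or equal to 81?
  31 < 81, so condition is true
Branch taken: Yes

Yes


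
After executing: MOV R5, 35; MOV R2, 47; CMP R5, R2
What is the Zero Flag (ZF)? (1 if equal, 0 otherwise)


Register state trace:
  MOV R5, 35  → R5 = 35
  MOV R2, 47  → R2 = 47
  CMP R5, R2  → computes 35 - 47 = -12
  Result is nonzero, so values are not equal
ZF = 0

0


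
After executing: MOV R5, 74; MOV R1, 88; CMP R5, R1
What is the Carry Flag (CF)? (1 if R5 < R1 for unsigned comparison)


Register state trace:
  MOV R5, 74  → R5 = 74
  MOV R1, 88  → R1 = 88
  CMP R5, R1  → unsigned 74 - 88: borrow occurs
  74 < 88, so CF = 1
CF = 1

1


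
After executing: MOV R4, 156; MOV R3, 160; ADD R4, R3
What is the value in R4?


Register state trace:
  MOV R4, 156  → R4 = 156
  MOV R3, 160  → R3 = 160
  ADD R4, R3  → R4 = 156 + 160 = 316
Final: R4 = 316

316


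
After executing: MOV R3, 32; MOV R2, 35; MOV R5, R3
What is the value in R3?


Register state trace:
  MOV R3, 32  → R3 = 32
  MOV R2, 35  → R2 = 35
  MOV R5, R3  → R5 = 32
Final: R3 = 32

32


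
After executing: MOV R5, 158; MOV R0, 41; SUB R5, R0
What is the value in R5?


Register state trace:
  MOV R5, 158  → R5 = 158
  MOV R0, 41  → R0 = 41
  SUB R5, R0  → R5 = 158 - 41 = 117
Final: R5 = 117

117


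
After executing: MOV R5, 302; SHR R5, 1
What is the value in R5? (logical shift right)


Register state trace:
  MOV R5, 302  → R5 = 302
  SHR R5, 1  → R5 = 302 >> 1 = 302 // 2^1 = 151
Final: R5 = 151

151


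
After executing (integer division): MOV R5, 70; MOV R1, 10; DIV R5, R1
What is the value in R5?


Register state trace:
  MOV R5, 70  → R5 = 70
  MOV R1, 10  → R1 = 10
  DIV R5, R1  → R5 = 70 // 10 = 7
Final: R5 = 7

7


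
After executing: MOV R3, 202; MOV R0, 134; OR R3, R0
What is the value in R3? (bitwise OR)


Register state trace:
  MOV R3, 202  → R3 = 202 (0b11001010)
  MOV R0, 134  → R0 = 134 (0b10000110)
  OR R3, R0   → R3 = 202 OR 134 = 206 (0b11001110)
Final: R3 = 206

206


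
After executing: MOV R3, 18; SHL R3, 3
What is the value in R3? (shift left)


Register state trace:
  MOV R3, 18  → R3 = 18
  SHL R3, 3  → R3 = 18 << 3 = 18 * 2^3 = 144
Final: R3 = 144

144


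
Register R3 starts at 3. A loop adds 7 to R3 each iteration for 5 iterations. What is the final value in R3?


Starting value: R3 = 3
  Iter 1: R3 = 3 + 7 = 10
  Iter 2: R3 = 10 + 7 = 17
  Iter 3: R3 = 17 + 7 = 24
  Iter 4: R3 = 24 + 7 = 31
  Iter 5: R3 = 31 + 7 = 38
Final: R3 = 38

38
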